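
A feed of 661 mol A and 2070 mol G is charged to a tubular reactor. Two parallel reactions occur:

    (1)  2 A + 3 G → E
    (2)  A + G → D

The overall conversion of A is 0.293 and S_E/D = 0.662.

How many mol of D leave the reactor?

83.3 mol

Conversion of A: A consumed = 0.293 × 661 = 193.7 mol = 2ξ₁ + 1ξ₂.
Selectivity: 1ξ₁ / (1ξ₂) = 0.662 → ξ₁ = 0.662 ξ₂.
Substitute: (2·0.662 + 1) ξ₂ = 193.7 → ξ₂ = 83.34 mol, ξ₁ = 55.17 mol.
Outlet amounts (n = n₀ + Σ ν·ξ):
  A: 661 − 2(55.17) − 1(83.34) = 467.3
  G: 2070 − 3(55.17) − 1(83.34) = 1821
  E: 0 + 1(55.17) = 55.17
  D: 0 + 1(83.34) = 83.34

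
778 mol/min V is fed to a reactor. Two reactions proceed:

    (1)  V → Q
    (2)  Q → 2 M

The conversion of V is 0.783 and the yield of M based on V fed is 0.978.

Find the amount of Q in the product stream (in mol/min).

229 mol/min

Conversion of V: V consumed = 1ξ₁ = 0.783 × 778 → ξ₁ = 609.2 mol/min.
Yield of M: 2ξ₂ / 778 = 0.978 → ξ₂ = 380.4 mol/min.
Outlet amounts (n = n₀ + Σ ν·ξ):
  V: 778 − 1(609.2) = 168.8
  Q: 0 + 1(609.2) − 1(380.4) = 228.7
  M: 0 + 2(380.4) = 760.9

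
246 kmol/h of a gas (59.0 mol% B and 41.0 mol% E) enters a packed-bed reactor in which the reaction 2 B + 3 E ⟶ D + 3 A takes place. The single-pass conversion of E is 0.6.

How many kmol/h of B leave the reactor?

105 kmol/h

E reacted = 0.6 × 100.9 = 60.52 kmol/h; ν_E = −3, so ξ = 60.52/3 = 20.17 kmol/h.
Outlet amounts (n = n₀ + ν ξ):
  B: 145.1 − 2(20.17) = 104.8
  E: 100.9 − 3(20.17) = 40.34
  D: 0 + 1(20.17) = 20.17
  A: 0 + 3(20.17) = 60.52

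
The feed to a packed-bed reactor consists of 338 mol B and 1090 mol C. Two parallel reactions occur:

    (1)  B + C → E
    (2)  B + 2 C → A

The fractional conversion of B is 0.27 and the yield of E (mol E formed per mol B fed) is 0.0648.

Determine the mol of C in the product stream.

Yield of E: 1ξ₁ / 338 = 0.0648 → ξ₁ = 21.9 mol.
Conversion of B: 1ξ₁ + 1ξ₂ = 0.27 × 338 = 91.26 → ξ₂ = 69.36 mol.
Outlet amounts (n = n₀ + Σ ν·ξ):
  B: 338 − 1(21.9) − 1(69.36) = 246.7
  C: 1090 − 1(21.9) − 2(69.36) = 929.4
  E: 0 + 1(21.9) = 21.9
  A: 0 + 1(69.36) = 69.36

929 mol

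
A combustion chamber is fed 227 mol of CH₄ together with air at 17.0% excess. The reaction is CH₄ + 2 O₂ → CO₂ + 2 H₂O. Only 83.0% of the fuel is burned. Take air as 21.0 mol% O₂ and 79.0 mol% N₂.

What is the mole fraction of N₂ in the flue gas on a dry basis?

0.84

Stoichiometric O₂ = 2 × 227 = 454 mol; O₂ fed = 454 × 1.170 = 531.2 mol.
N₂ fed = 531.2 × 79/21 = 1998 mol.
Fuel reacted = 0.83 × 227 → ξ = 188.4 mol.
Outlet (n = n₀ + ν ξ):
  CH₄: 227 − 1(188.4) = 38.59
  O₂: 531.2 − 2(188.4) = 154.4
  N₂: 1998 (inert)
  CO₂: 0 + 1(188.4) = 188.4
  H₂O: 0 + 2(188.4) = 376.8
Dry total = 2380 mol; y_N₂ (dry) = 1998 / 2380 = 0.8397.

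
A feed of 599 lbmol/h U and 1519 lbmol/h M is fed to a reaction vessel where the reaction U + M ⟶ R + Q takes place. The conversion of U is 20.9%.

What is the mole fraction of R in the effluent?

0.0591

U reacted = 0.209 × 599 = 125.2 lbmol/h; ν_U = −1, so ξ = 125.2/1 = 125.2 lbmol/h.
Outlet amounts (n = n₀ + ν ξ):
  U: 599 − 1(125.2) = 473.8
  M: 1519 − 1(125.2) = 1394
  R: 0 + 1(125.2) = 125.2
  Q: 0 + 1(125.2) = 125.2
Total out = 2118 lbmol/h; y_R = 125.2 / 2118 = 0.05911.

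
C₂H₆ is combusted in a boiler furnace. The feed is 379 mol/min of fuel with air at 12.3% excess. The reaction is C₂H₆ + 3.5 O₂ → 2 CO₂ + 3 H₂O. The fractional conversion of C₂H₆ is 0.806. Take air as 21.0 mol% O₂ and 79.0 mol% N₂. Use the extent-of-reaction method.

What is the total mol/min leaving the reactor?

Stoichiometric O₂ = 3.5 × 379 = 1326 mol/min; O₂ fed = 1326 × 1.123 = 1490 mol/min.
N₂ fed = 1490 × 79/21 = 5604 mol/min.
Fuel reacted = 0.806 × 379 → ξ = 305.5 mol/min.
Outlet (n = n₀ + ν ξ):
  C₂H₆: 379 − 1(305.5) = 73.53
  O₂: 1490 − 3.5(305.5) = 420.5
  N₂: 5604 (inert)
  CO₂: 0 + 2(305.5) = 610.9
  H₂O: 0 + 3(305.5) = 916.4
Total out = 73.53 + 420.5 + 5604 + 610.9 + 916.4 = 7625 mol/min.

7630 mol/min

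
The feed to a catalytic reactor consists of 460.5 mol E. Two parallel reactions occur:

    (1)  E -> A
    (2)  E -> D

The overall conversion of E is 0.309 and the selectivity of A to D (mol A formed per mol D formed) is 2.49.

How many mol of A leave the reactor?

Conversion of E: E consumed = 0.309 × 460.5 = 142.3 mol = 1ξ₁ + 1ξ₂.
Selectivity: 1ξ₁ / (1ξ₂) = 2.49 → ξ₁ = 2.49 ξ₂.
Substitute: (1·2.49 + 1) ξ₂ = 142.3 → ξ₂ = 40.77 mol, ξ₁ = 101.5 mol.
Outlet amounts (n = n₀ + Σ ν·ξ):
  E: 460.5 − 1(101.5) − 1(40.77) = 318.2
  A: 0 + 1(101.5) = 101.5
  D: 0 + 1(40.77) = 40.77

102 mol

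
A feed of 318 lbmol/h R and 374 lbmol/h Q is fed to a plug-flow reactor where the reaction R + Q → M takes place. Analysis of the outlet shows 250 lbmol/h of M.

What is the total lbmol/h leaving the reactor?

442 lbmol/h

For M: n = n₀ + 1ξ → 250 = 0 + 1ξ, giving ξ = 250 lbmol/h.
Outlet amounts (n = n₀ + ν ξ):
  R: 318 − 1(250) = 68
  Q: 374 − 1(250) = 124
  M: 0 + 1(250) = 250
Total out = 68 + 124 + 250 = 442 lbmol/h.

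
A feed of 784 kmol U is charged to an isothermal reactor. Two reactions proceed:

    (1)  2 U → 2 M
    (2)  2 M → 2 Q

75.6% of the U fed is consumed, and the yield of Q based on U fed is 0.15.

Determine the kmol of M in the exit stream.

Conversion of U: U consumed = 2ξ₁ = 0.756 × 784 → ξ₁ = 296.4 kmol.
Yield of Q: 2ξ₂ / 784 = 0.15 → ξ₂ = 58.8 kmol.
Outlet amounts (n = n₀ + Σ ν·ξ):
  U: 784 − 2(296.4) = 191.3
  M: 0 + 2(296.4) − 2(58.8) = 475.1
  Q: 0 + 2(58.8) = 117.6

475 kmol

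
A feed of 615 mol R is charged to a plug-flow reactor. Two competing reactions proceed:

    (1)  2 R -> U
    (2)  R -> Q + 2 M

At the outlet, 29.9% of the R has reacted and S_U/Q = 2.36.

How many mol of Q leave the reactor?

32.1 mol

Conversion of R: R consumed = 0.299 × 615 = 183.9 mol = 2ξ₁ + 1ξ₂.
Selectivity: 1ξ₁ / (1ξ₂) = 2.36 → ξ₁ = 2.36 ξ₂.
Substitute: (2·2.36 + 1) ξ₂ = 183.9 → ξ₂ = 32.15 mol, ξ₁ = 75.87 mol.
Outlet amounts (n = n₀ + Σ ν·ξ):
  R: 615 − 2(75.87) − 1(32.15) = 431.1
  U: 0 + 1(75.87) = 75.87
  Q: 0 + 1(32.15) = 32.15
  M: 0 + 2(32.15) = 64.3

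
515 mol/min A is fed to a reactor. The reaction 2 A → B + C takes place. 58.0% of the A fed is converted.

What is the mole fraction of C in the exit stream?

A reacted = 0.58 × 515 = 298.7 mol/min; ν_A = −2, so ξ = 298.7/2 = 149.3 mol/min.
Outlet amounts (n = n₀ + ν ξ):
  A: 515 − 2(149.3) = 216.3
  B: 0 + 1(149.3) = 149.3
  C: 0 + 1(149.3) = 149.3
Total out = 515 mol/min; y_C = 149.3 / 515 = 0.29.

0.29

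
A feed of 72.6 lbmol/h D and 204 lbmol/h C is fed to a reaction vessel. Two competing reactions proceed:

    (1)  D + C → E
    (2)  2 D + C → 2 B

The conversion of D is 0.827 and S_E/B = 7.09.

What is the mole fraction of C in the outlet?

Conversion of D: D consumed = 0.827 × 72.6 = 60.04 lbmol/h = 1ξ₁ + 2ξ₂.
Selectivity: 1ξ₁ / (2ξ₂) = 7.09 → ξ₁ = 14.18 ξ₂.
Substitute: (1·14.18 + 2) ξ₂ = 60.04 → ξ₂ = 3.711 lbmol/h, ξ₁ = 52.62 lbmol/h.
Outlet amounts (n = n₀ + Σ ν·ξ):
  D: 72.6 − 1(52.62) − 2(3.711) = 12.56
  C: 204 − 1(52.62) − 1(3.711) = 147.7
  E: 0 + 1(52.62) = 52.62
  B: 0 + 2(3.711) = 7.422
Total out = 220.3 lbmol/h; y_C = 147.7 / 220.3 = 0.6704.

0.67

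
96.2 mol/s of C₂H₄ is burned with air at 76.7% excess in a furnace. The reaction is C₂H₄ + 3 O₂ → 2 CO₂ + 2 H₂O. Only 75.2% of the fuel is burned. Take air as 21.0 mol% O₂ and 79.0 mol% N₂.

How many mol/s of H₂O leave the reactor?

145 mol/s

Stoichiometric O₂ = 3 × 96.2 = 288.6 mol/s; O₂ fed = 288.6 × 1.767 = 510 mol/s.
N₂ fed = 510 × 79/21 = 1918 mol/s.
Fuel reacted = 0.752 × 96.2 → ξ = 72.34 mol/s.
Outlet (n = n₀ + ν ξ):
  C₂H₄: 96.2 − 1(72.34) = 23.86
  O₂: 510 − 3(72.34) = 292.9
  N₂: 1918 (inert)
  CO₂: 0 + 2(72.34) = 144.7
  H₂O: 0 + 2(72.34) = 144.7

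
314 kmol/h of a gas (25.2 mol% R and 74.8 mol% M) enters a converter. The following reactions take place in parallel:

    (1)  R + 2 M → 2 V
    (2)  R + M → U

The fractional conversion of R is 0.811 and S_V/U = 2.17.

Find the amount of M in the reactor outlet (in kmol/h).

137 kmol/h

Conversion of R: R consumed = 0.811 × 79.13 = 64.17 kmol/h = 1ξ₁ + 1ξ₂.
Selectivity: 2ξ₁ / (1ξ₂) = 2.17 → ξ₁ = 1.085 ξ₂.
Substitute: (1·1.085 + 1) ξ₂ = 64.17 → ξ₂ = 30.78 kmol/h, ξ₁ = 33.39 kmol/h.
Outlet amounts (n = n₀ + Σ ν·ξ):
  R: 79.13 − 1(33.39) − 1(30.78) = 14.96
  M: 234.9 − 2(33.39) − 1(30.78) = 137.3
  V: 0 + 2(33.39) = 66.79
  U: 0 + 1(30.78) = 30.78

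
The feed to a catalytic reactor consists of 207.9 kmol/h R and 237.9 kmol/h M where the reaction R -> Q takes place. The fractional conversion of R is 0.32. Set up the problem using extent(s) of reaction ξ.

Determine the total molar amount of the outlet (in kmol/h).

446 kmol/h

R reacted = 0.32 × 207.9 = 66.53 kmol/h; ν_R = −1, so ξ = 66.53/1 = 66.53 kmol/h.
Outlet amounts (n = n₀ + ν ξ):
  R: 207.9 − 1(66.53) = 141.4
  Q: 0 + 1(66.53) = 66.53
  M: 237.9 (inert)
Total out = 141.4 + 66.53 + 237.9 = 445.8 kmol/h.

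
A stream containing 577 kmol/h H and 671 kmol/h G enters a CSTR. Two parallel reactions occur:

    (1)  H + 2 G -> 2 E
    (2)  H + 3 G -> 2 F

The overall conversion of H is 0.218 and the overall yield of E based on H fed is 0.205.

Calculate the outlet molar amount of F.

133 kmol/h

Yield of E: 2ξ₁ / 577 = 0.205 → ξ₁ = 59.14 kmol/h.
Conversion of H: 1ξ₁ + 1ξ₂ = 0.218 × 577 = 125.8 → ξ₂ = 66.64 kmol/h.
Outlet amounts (n = n₀ + Σ ν·ξ):
  H: 577 − 1(59.14) − 1(66.64) = 451.2
  G: 671 − 2(59.14) − 3(66.64) = 352.8
  E: 0 + 2(59.14) = 118.3
  F: 0 + 2(66.64) = 133.3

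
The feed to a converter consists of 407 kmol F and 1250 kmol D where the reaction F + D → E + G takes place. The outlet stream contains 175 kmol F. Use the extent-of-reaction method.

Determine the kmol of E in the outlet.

232 kmol

For F: n = n₀ − 1ξ → 175 = 407 − 1ξ, giving ξ = 232 kmol.
Outlet amounts (n = n₀ + ν ξ):
  F: 407 − 1(232) = 175
  D: 1250 − 1(232) = 1018
  E: 0 + 1(232) = 232
  G: 0 + 1(232) = 232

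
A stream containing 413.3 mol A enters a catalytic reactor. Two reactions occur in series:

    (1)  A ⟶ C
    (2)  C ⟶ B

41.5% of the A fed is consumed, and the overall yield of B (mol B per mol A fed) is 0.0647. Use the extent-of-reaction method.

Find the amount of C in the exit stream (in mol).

145 mol

Conversion of A: A consumed = 1ξ₁ = 0.415 × 413.3 → ξ₁ = 171.5 mol.
Yield of B: 1ξ₂ / 413.3 = 0.0647 → ξ₂ = 26.74 mol.
Outlet amounts (n = n₀ + Σ ν·ξ):
  A: 413.3 − 1(171.5) = 241.8
  C: 0 + 1(171.5) − 1(26.74) = 144.8
  B: 0 + 1(26.74) = 26.74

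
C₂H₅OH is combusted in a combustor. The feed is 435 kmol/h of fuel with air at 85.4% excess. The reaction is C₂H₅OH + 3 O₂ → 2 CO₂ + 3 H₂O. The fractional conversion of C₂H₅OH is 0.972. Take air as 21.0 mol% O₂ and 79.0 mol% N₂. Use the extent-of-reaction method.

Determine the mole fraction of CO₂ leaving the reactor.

0.0683

Stoichiometric O₂ = 3 × 435 = 1305 kmol/h; O₂ fed = 1305 × 1.854 = 2419 kmol/h.
N₂ fed = 2419 × 79/21 = 9102 kmol/h.
Fuel reacted = 0.972 × 435 → ξ = 422.8 kmol/h.
Outlet (n = n₀ + ν ξ):
  C₂H₅OH: 435 − 1(422.8) = 12.18
  O₂: 2419 − 3(422.8) = 1151
  N₂: 9102 (inert)
  CO₂: 0 + 2(422.8) = 845.6
  H₂O: 0 + 3(422.8) = 1268
Total out = 12380 kmol/h; y_CO₂ = 845.6 / 12380 = 0.06831.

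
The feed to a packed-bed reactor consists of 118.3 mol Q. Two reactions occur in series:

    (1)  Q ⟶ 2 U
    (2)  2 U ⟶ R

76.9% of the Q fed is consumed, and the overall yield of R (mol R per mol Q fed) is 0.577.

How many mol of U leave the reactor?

45.4 mol

Conversion of Q: Q consumed = 1ξ₁ = 0.769 × 118.3 → ξ₁ = 90.97 mol.
Yield of R: 1ξ₂ / 118.3 = 0.577 → ξ₂ = 68.26 mol.
Outlet amounts (n = n₀ + Σ ν·ξ):
  Q: 118.3 − 1(90.97) = 27.33
  U: 0 + 2(90.97) − 2(68.26) = 45.43
  R: 0 + 1(68.26) = 68.26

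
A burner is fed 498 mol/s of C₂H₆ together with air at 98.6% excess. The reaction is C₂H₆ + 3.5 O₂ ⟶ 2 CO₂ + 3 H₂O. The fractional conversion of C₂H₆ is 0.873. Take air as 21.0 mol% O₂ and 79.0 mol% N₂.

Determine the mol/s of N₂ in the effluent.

Stoichiometric O₂ = 3.5 × 498 = 1743 mol/s; O₂ fed = 1743 × 1.986 = 3462 mol/s.
N₂ fed = 3462 × 79/21 = 13020 mol/s.
Fuel reacted = 0.873 × 498 → ξ = 434.8 mol/s.
Outlet (n = n₀ + ν ξ):
  C₂H₆: 498 − 1(434.8) = 63.25
  O₂: 3462 − 3.5(434.8) = 1940
  N₂: 13020 (inert)
  CO₂: 0 + 2(434.8) = 869.5
  H₂O: 0 + 3(434.8) = 1304

13000 mol/s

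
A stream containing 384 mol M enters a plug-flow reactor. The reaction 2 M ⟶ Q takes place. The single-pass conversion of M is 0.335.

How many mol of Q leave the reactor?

M reacted = 0.335 × 384 = 128.6 mol; ν_M = −2, so ξ = 128.6/2 = 64.32 mol.
Outlet amounts (n = n₀ + ν ξ):
  M: 384 − 2(64.32) = 255.4
  Q: 0 + 1(64.32) = 64.32

64.3 mol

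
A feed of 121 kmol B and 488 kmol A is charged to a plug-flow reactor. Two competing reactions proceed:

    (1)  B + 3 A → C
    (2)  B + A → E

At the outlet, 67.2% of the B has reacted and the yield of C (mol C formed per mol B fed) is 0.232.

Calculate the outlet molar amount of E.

53.2 kmol

Yield of C: 1ξ₁ / 121 = 0.232 → ξ₁ = 28.07 kmol.
Conversion of B: 1ξ₁ + 1ξ₂ = 0.672 × 121 = 81.31 → ξ₂ = 53.24 kmol.
Outlet amounts (n = n₀ + Σ ν·ξ):
  B: 121 − 1(28.07) − 1(53.24) = 39.69
  A: 488 − 3(28.07) − 1(53.24) = 350.5
  C: 0 + 1(28.07) = 28.07
  E: 0 + 1(53.24) = 53.24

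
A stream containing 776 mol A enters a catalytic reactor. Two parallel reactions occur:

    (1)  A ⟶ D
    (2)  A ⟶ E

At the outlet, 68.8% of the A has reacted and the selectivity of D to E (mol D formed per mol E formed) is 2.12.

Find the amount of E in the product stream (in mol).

Conversion of A: A consumed = 0.688 × 776 = 533.9 mol = 1ξ₁ + 1ξ₂.
Selectivity: 1ξ₁ / (1ξ₂) = 2.12 → ξ₁ = 2.12 ξ₂.
Substitute: (1·2.12 + 1) ξ₂ = 533.9 → ξ₂ = 171.1 mol, ξ₁ = 362.8 mol.
Outlet amounts (n = n₀ + Σ ν·ξ):
  A: 776 − 1(362.8) − 1(171.1) = 242.1
  D: 0 + 1(362.8) = 362.8
  E: 0 + 1(171.1) = 171.1

171 mol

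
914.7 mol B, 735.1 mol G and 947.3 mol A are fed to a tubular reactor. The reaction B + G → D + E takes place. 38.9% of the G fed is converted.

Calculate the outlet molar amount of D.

286 mol

G reacted = 0.389 × 735.1 = 286 mol; ν_G = −1, so ξ = 286/1 = 286 mol.
Outlet amounts (n = n₀ + ν ξ):
  B: 914.7 − 1(286) = 628.7
  G: 735.1 − 1(286) = 449.1
  D: 0 + 1(286) = 286
  E: 0 + 1(286) = 286
  A: 947.3 (inert)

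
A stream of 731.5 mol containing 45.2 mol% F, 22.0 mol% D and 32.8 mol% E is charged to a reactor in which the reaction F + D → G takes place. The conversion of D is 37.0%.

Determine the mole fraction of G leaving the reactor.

D reacted = 0.37 × 160.9 = 59.54 mol; ν_D = −1, so ξ = 59.54/1 = 59.54 mol.
Outlet amounts (n = n₀ + ν ξ):
  F: 330.6 − 1(59.54) = 271.1
  D: 160.9 − 1(59.54) = 101.4
  G: 0 + 1(59.54) = 59.54
  E: 239.9 (inert)
Total out = 672 mol; y_G = 59.54 / 672 = 0.08861.

0.0886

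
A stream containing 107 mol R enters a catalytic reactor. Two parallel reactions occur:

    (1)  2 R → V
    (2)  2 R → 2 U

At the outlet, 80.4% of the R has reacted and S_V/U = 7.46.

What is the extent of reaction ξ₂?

Conversion of R: R consumed = 0.804 × 107 = 86.03 mol = 2ξ₁ + 2ξ₂.
Selectivity: 1ξ₁ / (2ξ₂) = 7.46 → ξ₁ = 14.92 ξ₂.
Substitute: (2·14.92 + 2) ξ₂ = 86.03 → ξ₂ = 2.702 mol, ξ₁ = 40.31 mol.
Outlet amounts (n = n₀ + Σ ν·ξ):
  R: 107 − 2(40.31) − 2(2.702) = 20.97
  V: 0 + 1(40.31) = 40.31
  U: 0 + 2(2.702) = 5.404

ξ₂ = 2.7 mol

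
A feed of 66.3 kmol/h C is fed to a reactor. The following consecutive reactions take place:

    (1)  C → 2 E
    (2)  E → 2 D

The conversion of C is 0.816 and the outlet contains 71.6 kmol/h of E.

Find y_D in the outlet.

0.466

Conversion of C: C consumed = 1ξ₁ = 0.816 × 66.3 → ξ₁ = 54.1 kmol/h.
E balance: n_E = 0 + 2ξ₁ − 1ξ₂ = 71.6 → ξ₂ = (2·54.1 − 71.6)/1 = 36.6 kmol/h.
Outlet amounts (n = n₀ + Σ ν·ξ):
  C: 66.3 − 1(54.1) = 12.2
  E: 0 + 2(54.1) − 1(36.6) = 71.6
  D: 0 + 2(36.6) = 73.2
Total out = 157 kmol/h; y_D = 73.2 / 157 = 0.4663.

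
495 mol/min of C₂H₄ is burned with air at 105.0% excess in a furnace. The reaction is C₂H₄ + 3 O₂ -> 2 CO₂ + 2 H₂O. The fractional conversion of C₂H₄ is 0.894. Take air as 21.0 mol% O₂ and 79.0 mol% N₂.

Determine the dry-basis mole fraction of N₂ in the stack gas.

0.812

Stoichiometric O₂ = 3 × 495 = 1485 mol/min; O₂ fed = 1485 × 2.050 = 3044 mol/min.
N₂ fed = 3044 × 79/21 = 11450 mol/min.
Fuel reacted = 0.894 × 495 → ξ = 442.5 mol/min.
Outlet (n = n₀ + ν ξ):
  C₂H₄: 495 − 1(442.5) = 52.47
  O₂: 3044 − 3(442.5) = 1717
  N₂: 11450 (inert)
  CO₂: 0 + 2(442.5) = 885.1
  H₂O: 0 + 2(442.5) = 885.1
Dry total = 14110 mol/min; y_N₂ (dry) = 11450 / 14110 = 0.8118.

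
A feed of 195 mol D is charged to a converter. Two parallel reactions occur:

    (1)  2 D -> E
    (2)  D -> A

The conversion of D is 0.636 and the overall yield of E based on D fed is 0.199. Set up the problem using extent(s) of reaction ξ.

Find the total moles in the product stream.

Yield of E: 1ξ₁ / 195 = 0.199 → ξ₁ = 38.8 mol.
Conversion of D: 2ξ₁ + 1ξ₂ = 0.636 × 195 = 124 → ξ₂ = 46.41 mol.
Outlet amounts (n = n₀ + Σ ν·ξ):
  D: 195 − 2(38.8) − 1(46.41) = 70.98
  E: 0 + 1(38.8) = 38.8
  A: 0 + 1(46.41) = 46.41
Total out = 70.98 + 38.8 + 46.41 = 156.2 mol.

156 mol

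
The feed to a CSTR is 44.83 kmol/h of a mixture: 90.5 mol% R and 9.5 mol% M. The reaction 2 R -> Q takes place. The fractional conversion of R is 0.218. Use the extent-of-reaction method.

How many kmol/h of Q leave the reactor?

R reacted = 0.218 × 40.57 = 8.845 kmol/h; ν_R = −2, so ξ = 8.845/2 = 4.422 kmol/h.
Outlet amounts (n = n₀ + ν ξ):
  R: 40.57 − 2(4.422) = 31.73
  Q: 0 + 1(4.422) = 4.422
  M: 4.259 (inert)

4.42 kmol/h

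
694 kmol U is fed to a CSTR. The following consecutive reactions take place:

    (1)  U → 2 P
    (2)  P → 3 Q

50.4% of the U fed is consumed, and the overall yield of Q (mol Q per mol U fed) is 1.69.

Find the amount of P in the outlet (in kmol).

Conversion of U: U consumed = 1ξ₁ = 0.504 × 694 → ξ₁ = 349.8 kmol.
Yield of Q: 3ξ₂ / 694 = 1.69 → ξ₂ = 391 kmol.
Outlet amounts (n = n₀ + Σ ν·ξ):
  U: 694 − 1(349.8) = 344.2
  P: 0 + 2(349.8) − 1(391) = 308.6
  Q: 0 + 3(391) = 1173

309 kmol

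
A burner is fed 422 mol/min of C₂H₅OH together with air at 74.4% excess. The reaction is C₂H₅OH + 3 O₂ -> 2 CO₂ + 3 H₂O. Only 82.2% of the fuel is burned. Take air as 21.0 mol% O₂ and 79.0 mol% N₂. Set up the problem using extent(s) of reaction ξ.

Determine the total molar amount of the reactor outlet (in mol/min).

11300 mol/min

Stoichiometric O₂ = 3 × 422 = 1266 mol/min; O₂ fed = 1266 × 1.744 = 2208 mol/min.
N₂ fed = 2208 × 79/21 = 8306 mol/min.
Fuel reacted = 0.822 × 422 → ξ = 346.9 mol/min.
Outlet (n = n₀ + ν ξ):
  C₂H₅OH: 422 − 1(346.9) = 75.12
  O₂: 2208 − 3(346.9) = 1167
  N₂: 8306 (inert)
  CO₂: 0 + 2(346.9) = 693.8
  H₂O: 0 + 3(346.9) = 1041
Total out = 75.12 + 1167 + 8306 + 693.8 + 1041 = 11280 mol/min.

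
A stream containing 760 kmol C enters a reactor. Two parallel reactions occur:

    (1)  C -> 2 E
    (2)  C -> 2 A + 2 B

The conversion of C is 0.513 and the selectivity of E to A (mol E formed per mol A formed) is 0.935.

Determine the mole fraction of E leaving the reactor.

0.243

Conversion of C: C consumed = 0.513 × 760 = 389.9 kmol = 1ξ₁ + 1ξ₂.
Selectivity: 2ξ₁ / (2ξ₂) = 0.935 → ξ₁ = 0.935 ξ₂.
Substitute: (1·0.935 + 1) ξ₂ = 389.9 → ξ₂ = 201.5 kmol, ξ₁ = 188.4 kmol.
Outlet amounts (n = n₀ + Σ ν·ξ):
  C: 760 − 1(188.4) − 1(201.5) = 370.1
  E: 0 + 2(188.4) = 376.8
  A: 0 + 2(201.5) = 403
  B: 0 + 2(201.5) = 403
Total out = 1553 kmol; y_E = 376.8 / 1553 = 0.2426.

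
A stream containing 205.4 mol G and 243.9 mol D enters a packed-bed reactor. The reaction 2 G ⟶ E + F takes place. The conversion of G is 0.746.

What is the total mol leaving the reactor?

G reacted = 0.746 × 205.4 = 153.2 mol; ν_G = −2, so ξ = 153.2/2 = 76.61 mol.
Outlet amounts (n = n₀ + ν ξ):
  G: 205.4 − 2(76.61) = 52.17
  E: 0 + 1(76.61) = 76.61
  F: 0 + 1(76.61) = 76.61
  D: 243.9 (inert)
Total out = 52.17 + 76.61 + 76.61 + 243.9 = 449.3 mol.

449 mol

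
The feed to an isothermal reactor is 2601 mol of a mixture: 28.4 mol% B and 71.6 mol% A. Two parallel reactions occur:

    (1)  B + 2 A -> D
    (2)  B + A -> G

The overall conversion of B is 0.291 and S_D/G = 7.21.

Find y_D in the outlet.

0.0859

Conversion of B: B consumed = 0.291 × 738.7 = 215 mol = 1ξ₁ + 1ξ₂.
Selectivity: 1ξ₁ / (1ξ₂) = 7.21 → ξ₁ = 7.21 ξ₂.
Substitute: (1·7.21 + 1) ξ₂ = 215 → ξ₂ = 26.18 mol, ξ₁ = 188.8 mol.
Outlet amounts (n = n₀ + Σ ν·ξ):
  B: 738.7 − 1(188.8) − 1(26.18) = 523.7
  A: 1862 − 2(188.8) − 1(26.18) = 1459
  D: 0 + 1(188.8) = 188.8
  G: 0 + 1(26.18) = 26.18
Total out = 2197 mol; y_D = 188.8 / 2197 = 0.08591.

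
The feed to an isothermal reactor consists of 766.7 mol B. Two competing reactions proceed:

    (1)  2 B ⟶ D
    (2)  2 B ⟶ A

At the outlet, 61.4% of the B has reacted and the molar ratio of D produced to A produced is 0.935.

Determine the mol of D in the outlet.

114 mol

Conversion of B: B consumed = 0.614 × 766.7 = 470.8 mol = 2ξ₁ + 2ξ₂.
Selectivity: 1ξ₁ / (1ξ₂) = 0.935 → ξ₁ = 0.935 ξ₂.
Substitute: (2·0.935 + 2) ξ₂ = 470.8 → ξ₂ = 121.6 mol, ξ₁ = 113.7 mol.
Outlet amounts (n = n₀ + Σ ν·ξ):
  B: 766.7 − 2(113.7) − 2(121.6) = 295.9
  D: 0 + 1(113.7) = 113.7
  A: 0 + 1(121.6) = 121.6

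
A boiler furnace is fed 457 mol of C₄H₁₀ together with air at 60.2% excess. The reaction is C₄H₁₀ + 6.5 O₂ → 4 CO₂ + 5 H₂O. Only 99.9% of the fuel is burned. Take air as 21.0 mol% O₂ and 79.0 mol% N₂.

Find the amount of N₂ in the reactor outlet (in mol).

17900 mol

Stoichiometric O₂ = 6.5 × 457 = 2970 mol; O₂ fed = 2970 × 1.602 = 4759 mol.
N₂ fed = 4759 × 79/21 = 17900 mol.
Fuel reacted = 0.999 × 457 → ξ = 456.5 mol.
Outlet (n = n₀ + ν ξ):
  C₄H₁₀: 457 − 1(456.5) = 0.457
  O₂: 4759 − 6.5(456.5) = 1791
  N₂: 17900 (inert)
  CO₂: 0 + 4(456.5) = 1826
  H₂O: 0 + 5(456.5) = 2283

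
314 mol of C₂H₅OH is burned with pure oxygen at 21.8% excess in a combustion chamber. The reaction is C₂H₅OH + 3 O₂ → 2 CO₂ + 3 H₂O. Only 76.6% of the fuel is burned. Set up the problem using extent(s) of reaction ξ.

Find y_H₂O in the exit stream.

Stoichiometric O₂ = 3 × 314 = 942 mol; O₂ fed = 942 × 1.218 = 1147 mol.
Fuel reacted = 0.766 × 314 → ξ = 240.5 mol.
Outlet (n = n₀ + ν ξ):
  C₂H₅OH: 314 − 1(240.5) = 73.48
  O₂: 1147 − 3(240.5) = 425.8
  CO₂: 0 + 2(240.5) = 481
  H₂O: 0 + 3(240.5) = 721.6
Total out = 1702 mol; y_H₂O = 721.6 / 1702 = 0.424.

0.424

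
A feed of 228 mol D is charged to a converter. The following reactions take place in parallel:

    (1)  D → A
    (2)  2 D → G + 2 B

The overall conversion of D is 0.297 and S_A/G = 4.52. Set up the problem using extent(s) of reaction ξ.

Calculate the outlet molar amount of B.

20.8 mol

Conversion of D: D consumed = 0.297 × 228 = 67.72 mol = 1ξ₁ + 2ξ₂.
Selectivity: 1ξ₁ / (1ξ₂) = 4.52 → ξ₁ = 4.52 ξ₂.
Substitute: (1·4.52 + 2) ξ₂ = 67.72 → ξ₂ = 10.39 mol, ξ₁ = 46.94 mol.
Outlet amounts (n = n₀ + Σ ν·ξ):
  D: 228 − 1(46.94) − 2(10.39) = 160.3
  A: 0 + 1(46.94) = 46.94
  G: 0 + 1(10.39) = 10.39
  B: 0 + 2(10.39) = 20.77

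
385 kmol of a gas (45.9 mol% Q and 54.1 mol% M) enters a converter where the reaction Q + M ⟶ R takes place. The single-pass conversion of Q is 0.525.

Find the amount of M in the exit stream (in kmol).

Q reacted = 0.525 × 176.7 = 92.78 kmol; ν_Q = −1, so ξ = 92.78/1 = 92.78 kmol.
Outlet amounts (n = n₀ + ν ξ):
  Q: 176.7 − 1(92.78) = 83.94
  M: 208.3 − 1(92.78) = 115.5
  R: 0 + 1(92.78) = 92.78

116 kmol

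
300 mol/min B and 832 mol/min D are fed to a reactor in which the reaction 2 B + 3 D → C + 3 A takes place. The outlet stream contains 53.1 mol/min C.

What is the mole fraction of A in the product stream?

0.148

For C: n = n₀ + 1ξ → 53.1 = 0 + 1ξ, giving ξ = 53.1 mol/min.
Outlet amounts (n = n₀ + ν ξ):
  B: 300 − 2(53.1) = 193.8
  D: 832 − 3(53.1) = 672.7
  C: 0 + 1(53.1) = 53.1
  A: 0 + 3(53.1) = 159.3
Total out = 1079 mol/min; y_A = 159.3 / 1079 = 0.1477.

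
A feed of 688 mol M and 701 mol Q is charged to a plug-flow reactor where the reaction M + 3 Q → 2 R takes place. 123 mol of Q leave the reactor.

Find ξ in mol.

For Q: n = n₀ − 3ξ → 123 = 701 − 3ξ, giving ξ = 192.7 mol.
Outlet amounts (n = n₀ + ν ξ):
  M: 688 − 1(192.7) = 495.3
  Q: 701 − 3(192.7) = 123
  R: 0 + 2(192.7) = 385.3

ξ = 193 mol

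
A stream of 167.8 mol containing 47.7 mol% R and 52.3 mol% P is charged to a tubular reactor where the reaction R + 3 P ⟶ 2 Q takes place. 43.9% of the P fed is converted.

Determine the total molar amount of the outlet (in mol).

142 mol

P reacted = 0.439 × 87.76 = 38.53 mol; ν_P = −3, so ξ = 38.53/3 = 12.84 mol.
Outlet amounts (n = n₀ + ν ξ):
  R: 80.04 − 1(12.84) = 67.2
  P: 87.76 − 3(12.84) = 49.23
  Q: 0 + 2(12.84) = 25.68
Total out = 67.2 + 49.23 + 25.68 = 142.1 mol.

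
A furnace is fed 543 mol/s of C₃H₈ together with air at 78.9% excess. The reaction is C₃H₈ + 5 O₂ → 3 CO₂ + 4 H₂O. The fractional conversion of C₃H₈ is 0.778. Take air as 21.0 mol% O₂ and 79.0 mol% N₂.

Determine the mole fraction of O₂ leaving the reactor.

Stoichiometric O₂ = 5 × 543 = 2715 mol/s; O₂ fed = 2715 × 1.789 = 4857 mol/s.
N₂ fed = 4857 × 79/21 = 18270 mol/s.
Fuel reacted = 0.778 × 543 → ξ = 422.5 mol/s.
Outlet (n = n₀ + ν ξ):
  C₃H₈: 543 − 1(422.5) = 120.5
  O₂: 4857 − 5(422.5) = 2745
  N₂: 18270 (inert)
  CO₂: 0 + 3(422.5) = 1267
  H₂O: 0 + 4(422.5) = 1690
Total out = 24090 mol/s; y_O₂ = 2745 / 24090 = 0.1139.

0.114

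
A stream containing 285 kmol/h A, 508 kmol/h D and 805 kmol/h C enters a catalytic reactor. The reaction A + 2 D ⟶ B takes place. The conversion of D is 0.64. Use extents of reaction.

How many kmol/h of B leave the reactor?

163 kmol/h

D reacted = 0.64 × 508 = 325.1 kmol/h; ν_D = −2, so ξ = 325.1/2 = 162.6 kmol/h.
Outlet amounts (n = n₀ + ν ξ):
  A: 285 − 1(162.6) = 122.4
  D: 508 − 2(162.6) = 182.9
  B: 0 + 1(162.6) = 162.6
  C: 805 (inert)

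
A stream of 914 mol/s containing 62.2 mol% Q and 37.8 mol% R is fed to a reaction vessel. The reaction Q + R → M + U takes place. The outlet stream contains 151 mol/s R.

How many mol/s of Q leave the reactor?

374 mol/s

For R: n = n₀ − 1ξ → 151 = 345.5 − 1ξ, giving ξ = 194.5 mol/s.
Outlet amounts (n = n₀ + ν ξ):
  Q: 568.5 − 1(194.5) = 374
  R: 345.5 − 1(194.5) = 151
  M: 0 + 1(194.5) = 194.5
  U: 0 + 1(194.5) = 194.5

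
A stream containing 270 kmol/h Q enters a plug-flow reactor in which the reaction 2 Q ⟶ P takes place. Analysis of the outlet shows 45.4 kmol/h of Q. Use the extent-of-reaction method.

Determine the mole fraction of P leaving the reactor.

For Q: n = n₀ − 2ξ → 45.4 = 270 − 2ξ, giving ξ = 112.3 kmol/h.
Outlet amounts (n = n₀ + ν ξ):
  Q: 270 − 2(112.3) = 45.4
  P: 0 + 1(112.3) = 112.3
Total out = 157.7 kmol/h; y_P = 112.3 / 157.7 = 0.7121.

0.712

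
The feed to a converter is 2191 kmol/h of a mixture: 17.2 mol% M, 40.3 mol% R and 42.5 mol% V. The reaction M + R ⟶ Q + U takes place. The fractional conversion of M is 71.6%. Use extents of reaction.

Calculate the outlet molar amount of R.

613 kmol/h

M reacted = 0.716 × 376.9 = 269.8 kmol/h; ν_M = −1, so ξ = 269.8/1 = 269.8 kmol/h.
Outlet amounts (n = n₀ + ν ξ):
  M: 376.9 − 1(269.8) = 107
  R: 883 − 1(269.8) = 613.1
  Q: 0 + 1(269.8) = 269.8
  U: 0 + 1(269.8) = 269.8
  V: 931.2 (inert)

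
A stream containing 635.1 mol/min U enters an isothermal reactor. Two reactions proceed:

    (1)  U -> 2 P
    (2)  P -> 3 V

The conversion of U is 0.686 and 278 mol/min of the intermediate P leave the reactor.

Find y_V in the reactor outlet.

0.789

Conversion of U: U consumed = 1ξ₁ = 0.686 × 635.1 → ξ₁ = 435.7 mol/min.
P balance: n_P = 0 + 2ξ₁ − 1ξ₂ = 278 → ξ₂ = (2·435.7 − 278)/1 = 593.4 mol/min.
Outlet amounts (n = n₀ + Σ ν·ξ):
  U: 635.1 − 1(435.7) = 199.4
  P: 0 + 2(435.7) − 1(593.4) = 278
  V: 0 + 3(593.4) = 1780
Total out = 2257 mol/min; y_V = 1780 / 2257 = 0.7885.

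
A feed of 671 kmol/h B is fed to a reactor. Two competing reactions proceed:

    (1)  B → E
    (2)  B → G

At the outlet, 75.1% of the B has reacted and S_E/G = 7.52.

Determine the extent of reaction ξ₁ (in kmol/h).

ξ₁ = 445 kmol/h

Conversion of B: B consumed = 0.751 × 671 = 503.9 kmol/h = 1ξ₁ + 1ξ₂.
Selectivity: 1ξ₁ / (1ξ₂) = 7.52 → ξ₁ = 7.52 ξ₂.
Substitute: (1·7.52 + 1) ξ₂ = 503.9 → ξ₂ = 59.15 kmol/h, ξ₁ = 444.8 kmol/h.
Outlet amounts (n = n₀ + Σ ν·ξ):
  B: 671 − 1(444.8) − 1(59.15) = 167.1
  E: 0 + 1(444.8) = 444.8
  G: 0 + 1(59.15) = 59.15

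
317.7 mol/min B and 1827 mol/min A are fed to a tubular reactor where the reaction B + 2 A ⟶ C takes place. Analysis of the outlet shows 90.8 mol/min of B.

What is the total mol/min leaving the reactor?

For B: n = n₀ − 1ξ → 90.8 = 317.7 − 1ξ, giving ξ = 226.9 mol/min.
Outlet amounts (n = n₀ + ν ξ):
  B: 317.7 − 1(226.9) = 90.8
  A: 1827 − 2(226.9) = 1373
  C: 0 + 1(226.9) = 226.9
Total out = 90.8 + 1373 + 226.9 = 1691 mol/min.

1690 mol/min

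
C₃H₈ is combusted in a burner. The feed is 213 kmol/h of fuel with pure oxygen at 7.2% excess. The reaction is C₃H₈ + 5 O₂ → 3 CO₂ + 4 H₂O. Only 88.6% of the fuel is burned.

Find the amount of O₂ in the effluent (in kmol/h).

198 kmol/h

Stoichiometric O₂ = 5 × 213 = 1065 kmol/h; O₂ fed = 1065 × 1.072 = 1142 kmol/h.
Fuel reacted = 0.886 × 213 → ξ = 188.7 kmol/h.
Outlet (n = n₀ + ν ξ):
  C₃H₈: 213 − 1(188.7) = 24.28
  O₂: 1142 − 5(188.7) = 198.1
  CO₂: 0 + 3(188.7) = 566.2
  H₂O: 0 + 4(188.7) = 754.9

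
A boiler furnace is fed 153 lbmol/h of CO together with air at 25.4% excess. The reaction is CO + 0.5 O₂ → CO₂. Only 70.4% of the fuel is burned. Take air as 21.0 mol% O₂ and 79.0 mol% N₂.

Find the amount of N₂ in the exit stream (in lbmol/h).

Stoichiometric O₂ = 0.5 × 153 = 76.5 lbmol/h; O₂ fed = 76.5 × 1.254 = 95.93 lbmol/h.
N₂ fed = 95.93 × 79/21 = 360.9 lbmol/h.
Fuel reacted = 0.704 × 153 → ξ = 107.7 lbmol/h.
Outlet (n = n₀ + ν ξ):
  CO: 153 − 1(107.7) = 45.29
  O₂: 95.93 − 0.5(107.7) = 42.08
  N₂: 360.9 (inert)
  CO₂: 0 + 1(107.7) = 107.7

361 lbmol/h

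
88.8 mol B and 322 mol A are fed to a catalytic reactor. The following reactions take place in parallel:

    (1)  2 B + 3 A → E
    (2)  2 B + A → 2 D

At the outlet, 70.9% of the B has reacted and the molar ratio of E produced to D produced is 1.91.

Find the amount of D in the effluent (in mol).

13.1 mol

Conversion of B: B consumed = 0.709 × 88.8 = 62.96 mol = 2ξ₁ + 2ξ₂.
Selectivity: 1ξ₁ / (2ξ₂) = 1.91 → ξ₁ = 3.82 ξ₂.
Substitute: (2·3.82 + 2) ξ₂ = 62.96 → ξ₂ = 6.531 mol, ξ₁ = 24.95 mol.
Outlet amounts (n = n₀ + Σ ν·ξ):
  B: 88.8 − 2(24.95) − 2(6.531) = 25.84
  A: 322 − 3(24.95) − 1(6.531) = 240.6
  E: 0 + 1(24.95) = 24.95
  D: 0 + 2(6.531) = 13.06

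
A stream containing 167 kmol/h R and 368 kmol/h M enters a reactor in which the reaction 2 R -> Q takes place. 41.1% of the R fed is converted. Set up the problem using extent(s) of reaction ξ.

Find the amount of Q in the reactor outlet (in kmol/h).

34.3 kmol/h

R reacted = 0.411 × 167 = 68.64 kmol/h; ν_R = −2, so ξ = 68.64/2 = 34.32 kmol/h.
Outlet amounts (n = n₀ + ν ξ):
  R: 167 − 2(34.32) = 98.36
  Q: 0 + 1(34.32) = 34.32
  M: 368 (inert)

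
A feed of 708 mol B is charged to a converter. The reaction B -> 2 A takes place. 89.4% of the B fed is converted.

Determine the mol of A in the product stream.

B reacted = 0.894 × 708 = 633 mol; ν_B = −1, so ξ = 633/1 = 633 mol.
Outlet amounts (n = n₀ + ν ξ):
  B: 708 − 1(633) = 75.05
  A: 0 + 2(633) = 1266

1270 mol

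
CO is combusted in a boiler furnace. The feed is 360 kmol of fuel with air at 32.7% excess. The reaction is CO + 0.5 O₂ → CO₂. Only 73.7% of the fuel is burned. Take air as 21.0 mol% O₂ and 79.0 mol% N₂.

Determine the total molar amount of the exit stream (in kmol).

1360 kmol

Stoichiometric O₂ = 0.5 × 360 = 180 kmol; O₂ fed = 180 × 1.327 = 238.9 kmol.
N₂ fed = 238.9 × 79/21 = 898.6 kmol.
Fuel reacted = 0.737 × 360 → ξ = 265.3 kmol.
Outlet (n = n₀ + ν ξ):
  CO: 360 − 1(265.3) = 94.68
  O₂: 238.9 − 0.5(265.3) = 106.2
  N₂: 898.6 (inert)
  CO₂: 0 + 1(265.3) = 265.3
Total out = 94.68 + 106.2 + 898.6 + 265.3 = 1365 kmol.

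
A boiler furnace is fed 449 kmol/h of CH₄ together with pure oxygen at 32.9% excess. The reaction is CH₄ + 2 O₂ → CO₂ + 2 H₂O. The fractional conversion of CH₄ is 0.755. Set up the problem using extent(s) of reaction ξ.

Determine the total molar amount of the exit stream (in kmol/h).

Stoichiometric O₂ = 2 × 449 = 898 kmol/h; O₂ fed = 898 × 1.329 = 1193 kmol/h.
Fuel reacted = 0.755 × 449 → ξ = 339 kmol/h.
Outlet (n = n₀ + ν ξ):
  CH₄: 449 − 1(339) = 110
  O₂: 1193 − 2(339) = 515.5
  CO₂: 0 + 1(339) = 339
  H₂O: 0 + 2(339) = 678
Total out = 110 + 515.5 + 339 + 678 = 1642 kmol/h.

1640 kmol/h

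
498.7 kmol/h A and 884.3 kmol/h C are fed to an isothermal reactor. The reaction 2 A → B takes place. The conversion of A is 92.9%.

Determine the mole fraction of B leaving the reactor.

A reacted = 0.929 × 498.7 = 463.3 kmol/h; ν_A = −2, so ξ = 463.3/2 = 231.6 kmol/h.
Outlet amounts (n = n₀ + ν ξ):
  A: 498.7 − 2(231.6) = 35.41
  B: 0 + 1(231.6) = 231.6
  C: 884.3 (inert)
Total out = 1151 kmol/h; y_B = 231.6 / 1151 = 0.2012.

0.201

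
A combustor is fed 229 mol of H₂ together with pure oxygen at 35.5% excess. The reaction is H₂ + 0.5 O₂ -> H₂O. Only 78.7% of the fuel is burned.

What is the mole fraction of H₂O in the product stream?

Stoichiometric O₂ = 0.5 × 229 = 114.5 mol; O₂ fed = 114.5 × 1.355 = 155.1 mol.
Fuel reacted = 0.787 × 229 → ξ = 180.2 mol.
Outlet (n = n₀ + ν ξ):
  H₂: 229 − 1(180.2) = 48.78
  O₂: 155.1 − 0.5(180.2) = 65.04
  H₂O: 0 + 1(180.2) = 180.2
Total out = 294 mol; y_H₂O = 180.2 / 294 = 0.6129.

0.613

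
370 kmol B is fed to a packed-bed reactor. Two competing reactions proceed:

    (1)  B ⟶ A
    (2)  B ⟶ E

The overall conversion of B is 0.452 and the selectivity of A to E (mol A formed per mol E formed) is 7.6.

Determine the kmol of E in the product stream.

Conversion of B: B consumed = 0.452 × 370 = 167.2 kmol = 1ξ₁ + 1ξ₂.
Selectivity: 1ξ₁ / (1ξ₂) = 7.6 → ξ₁ = 7.6 ξ₂.
Substitute: (1·7.6 + 1) ξ₂ = 167.2 → ξ₂ = 19.45 kmol, ξ₁ = 147.8 kmol.
Outlet amounts (n = n₀ + Σ ν·ξ):
  B: 370 − 1(147.8) − 1(19.45) = 202.8
  A: 0 + 1(147.8) = 147.8
  E: 0 + 1(19.45) = 19.45

19.4 kmol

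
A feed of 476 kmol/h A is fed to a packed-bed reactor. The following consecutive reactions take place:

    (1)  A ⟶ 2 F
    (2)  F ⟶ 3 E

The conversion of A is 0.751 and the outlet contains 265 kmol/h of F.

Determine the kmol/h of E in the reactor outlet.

Conversion of A: A consumed = 1ξ₁ = 0.751 × 476 → ξ₁ = 357.5 kmol/h.
F balance: n_F = 0 + 2ξ₁ − 1ξ₂ = 265 → ξ₂ = (2·357.5 − 265)/1 = 450 kmol/h.
Outlet amounts (n = n₀ + Σ ν·ξ):
  A: 476 − 1(357.5) = 118.5
  F: 0 + 2(357.5) − 1(450) = 265
  E: 0 + 3(450) = 1350

1350 kmol/h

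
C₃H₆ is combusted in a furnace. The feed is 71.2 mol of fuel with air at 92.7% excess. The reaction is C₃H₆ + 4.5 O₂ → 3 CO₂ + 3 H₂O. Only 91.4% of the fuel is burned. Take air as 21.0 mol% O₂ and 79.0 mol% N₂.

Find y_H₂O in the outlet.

Stoichiometric O₂ = 4.5 × 71.2 = 320.4 mol; O₂ fed = 320.4 × 1.927 = 617.4 mol.
N₂ fed = 617.4 × 79/21 = 2323 mol.
Fuel reacted = 0.914 × 71.2 → ξ = 65.08 mol.
Outlet (n = n₀ + ν ξ):
  C₃H₆: 71.2 − 1(65.08) = 6.123
  O₂: 617.4 − 4.5(65.08) = 324.6
  N₂: 2323 (inert)
  CO₂: 0 + 3(65.08) = 195.2
  H₂O: 0 + 3(65.08) = 195.2
Total out = 3044 mol; y_H₂O = 195.2 / 3044 = 0.06414.

0.0641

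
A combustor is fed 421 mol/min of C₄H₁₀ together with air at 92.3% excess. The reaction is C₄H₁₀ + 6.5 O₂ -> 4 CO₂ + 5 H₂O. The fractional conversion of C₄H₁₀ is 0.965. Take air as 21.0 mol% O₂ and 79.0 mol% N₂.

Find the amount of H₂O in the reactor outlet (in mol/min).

2030 mol/min

Stoichiometric O₂ = 6.5 × 421 = 2736 mol/min; O₂ fed = 2736 × 1.923 = 5262 mol/min.
N₂ fed = 5262 × 79/21 = 19800 mol/min.
Fuel reacted = 0.965 × 421 → ξ = 406.3 mol/min.
Outlet (n = n₀ + ν ξ):
  C₄H₁₀: 421 − 1(406.3) = 14.74
  O₂: 5262 − 6.5(406.3) = 2622
  N₂: 19800 (inert)
  CO₂: 0 + 4(406.3) = 1625
  H₂O: 0 + 5(406.3) = 2031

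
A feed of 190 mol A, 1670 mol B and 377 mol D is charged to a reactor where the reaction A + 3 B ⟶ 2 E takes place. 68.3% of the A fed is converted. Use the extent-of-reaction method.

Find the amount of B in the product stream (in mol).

1280 mol

A reacted = 0.683 × 190 = 129.8 mol; ν_A = −1, so ξ = 129.8/1 = 129.8 mol.
Outlet amounts (n = n₀ + ν ξ):
  A: 190 − 1(129.8) = 60.23
  B: 1670 − 3(129.8) = 1281
  E: 0 + 2(129.8) = 259.5
  D: 377 (inert)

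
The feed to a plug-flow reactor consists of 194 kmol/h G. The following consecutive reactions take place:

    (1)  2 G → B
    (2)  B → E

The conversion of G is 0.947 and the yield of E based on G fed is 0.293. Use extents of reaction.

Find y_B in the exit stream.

Conversion of G: G consumed = 2ξ₁ = 0.947 × 194 → ξ₁ = 91.86 kmol/h.
Yield of E: 1ξ₂ / 194 = 0.293 → ξ₂ = 56.84 kmol/h.
Outlet amounts (n = n₀ + Σ ν·ξ):
  G: 194 − 2(91.86) = 10.28
  B: 0 + 1(91.86) − 1(56.84) = 35.02
  E: 0 + 1(56.84) = 56.84
Total out = 102.1 kmol/h; y_B = 35.02 / 102.1 = 0.3428.

0.343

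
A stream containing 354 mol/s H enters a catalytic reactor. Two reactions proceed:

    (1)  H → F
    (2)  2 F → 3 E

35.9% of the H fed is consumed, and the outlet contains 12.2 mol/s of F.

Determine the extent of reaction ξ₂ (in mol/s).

Conversion of H: H consumed = 1ξ₁ = 0.359 × 354 → ξ₁ = 127.1 mol/s.
F balance: n_F = 0 + 1ξ₁ − 2ξ₂ = 12.2 → ξ₂ = (1·127.1 − 12.2)/2 = 57.44 mol/s.
Outlet amounts (n = n₀ + Σ ν·ξ):
  H: 354 − 1(127.1) = 226.9
  F: 0 + 1(127.1) − 2(57.44) = 12.2
  E: 0 + 3(57.44) = 172.3

ξ₂ = 57.4 mol/s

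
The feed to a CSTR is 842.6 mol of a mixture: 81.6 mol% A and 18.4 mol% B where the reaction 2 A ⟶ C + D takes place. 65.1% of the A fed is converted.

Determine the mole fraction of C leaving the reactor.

0.266

A reacted = 0.651 × 687.6 = 447.6 mol; ν_A = −2, so ξ = 447.6/2 = 223.8 mol.
Outlet amounts (n = n₀ + ν ξ):
  A: 687.6 − 2(223.8) = 240
  C: 0 + 1(223.8) = 223.8
  D: 0 + 1(223.8) = 223.8
  B: 155 (inert)
Total out = 842.6 mol; y_C = 223.8 / 842.6 = 0.2656.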